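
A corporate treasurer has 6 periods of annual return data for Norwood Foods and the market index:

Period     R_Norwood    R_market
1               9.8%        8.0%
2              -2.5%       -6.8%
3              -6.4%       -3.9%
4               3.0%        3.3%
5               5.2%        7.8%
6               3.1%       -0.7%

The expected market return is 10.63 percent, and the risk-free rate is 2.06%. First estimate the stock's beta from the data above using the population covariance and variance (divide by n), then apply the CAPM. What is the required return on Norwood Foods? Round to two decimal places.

Mean R_i = (9.8 − 2.5 − 6.4 + 3.0 + 5.2 + 3.1) / 6 = 2.0333%
Mean R_m = (8.0 − 6.8 − 3.9 + 3.3 + 7.8 − 0.7) / 6 = 1.2833%
Σ(R_i − R̄_i)(R_m − R̄_m) = 152.9933  ⇒  Cov = 152.9933 / 6 = 25.4989
Σ(R_m − R̄_m)² = 187.7883  ⇒  Var(R_m) = 187.7883 / 6 = 31.2981
β = Cov / Var(R_m) = 25.4989 / 31.2981 = 0.8147
MRP = 10.63% − 2.06% = 8.57%
E(R) = R_f + β × MRP = 2.06% + 0.8147 × 8.57% = 9.04%

9.04%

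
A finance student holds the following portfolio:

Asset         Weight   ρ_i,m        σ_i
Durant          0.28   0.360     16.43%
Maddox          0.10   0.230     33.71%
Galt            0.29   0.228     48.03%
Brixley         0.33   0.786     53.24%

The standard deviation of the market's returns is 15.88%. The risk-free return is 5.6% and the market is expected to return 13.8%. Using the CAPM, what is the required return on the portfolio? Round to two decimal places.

15.63%

β_Durant = 0.360 × 16.43% / 15.88% = 0.3725
β_Maddox = 0.230 × 33.71% / 15.88% = 0.4882
β_Galt = 0.228 × 48.03% / 15.88% = 0.6896
β_Brixley = 0.786 × 53.24% / 15.88% = 2.6352
β_P = Σ w_i β_i = 0.28×0.3725 + 0.10×0.4882 + 0.29×0.6896 + 0.33×2.6352 = 1.2227
MRP = 13.8% − 5.6% = 8.20%
E(R_P) = R_f + β_P × MRP = 5.6% + 1.2227 × 8.2% = 15.63%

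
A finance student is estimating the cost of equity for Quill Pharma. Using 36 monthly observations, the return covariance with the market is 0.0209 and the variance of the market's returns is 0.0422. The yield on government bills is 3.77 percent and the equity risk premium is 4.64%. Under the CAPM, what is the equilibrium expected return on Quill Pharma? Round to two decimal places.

β = Cov(R_i, R_m) / Var(R_m) = 0.0209 / 0.0422 = 0.4953
E(R) = R_f + β × MRP = 3.77% + 0.4953 × 4.64% = 6.07%

6.07%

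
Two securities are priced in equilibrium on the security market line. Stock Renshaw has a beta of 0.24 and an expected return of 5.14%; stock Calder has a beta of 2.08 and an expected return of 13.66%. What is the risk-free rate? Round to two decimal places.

Both satisfy E(R) = R_f + β·MRP, so the slope of the SML is
MRP = (13.66% − 5.14%) / (2.08 − 0.24) = 8.52% / 1.84 = 4.6304%
R_f = E(R_Renshaw) − β_Renshaw·MRP = 5.14% − 0.24 × 4.6304% = 4.0287%

4.03%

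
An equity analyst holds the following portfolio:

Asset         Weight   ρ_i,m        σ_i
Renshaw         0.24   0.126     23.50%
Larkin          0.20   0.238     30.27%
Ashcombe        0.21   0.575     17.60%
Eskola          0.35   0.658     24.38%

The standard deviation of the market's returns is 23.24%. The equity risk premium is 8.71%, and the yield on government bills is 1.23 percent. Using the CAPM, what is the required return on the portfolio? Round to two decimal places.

4.94%

β_Renshaw = 0.126 × 23.50% / 23.24% = 0.1274
β_Larkin = 0.238 × 30.27% / 23.24% = 0.3100
β_Ashcombe = 0.575 × 17.60% / 23.24% = 0.4355
β_Eskola = 0.658 × 24.38% / 23.24% = 0.6903
β_P = Σ w_i β_i = 0.24×0.1274 + 0.20×0.3100 + 0.21×0.4355 + 0.35×0.6903 = 0.4256
E(R_P) = R_f + β_P × MRP = 1.23% + 0.4256 × 8.71% = 4.94%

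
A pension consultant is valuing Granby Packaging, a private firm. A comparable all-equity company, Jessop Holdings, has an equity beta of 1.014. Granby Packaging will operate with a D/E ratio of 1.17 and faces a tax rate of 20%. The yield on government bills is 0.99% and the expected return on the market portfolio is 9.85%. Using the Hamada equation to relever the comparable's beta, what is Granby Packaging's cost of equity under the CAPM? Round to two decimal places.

18.38%

β_L = β_U × [1 + (1 − t)(D/E)] = 1.014 × [1 + (1 − 0.20) × 1.17]
    = 1.014 × [1 + 0.80 × 1.17] = 1.014 × 1.9360 = 1.9631
MRP = 9.85% − 0.99% = 8.86%
E(R) = R_f + β_L × MRP = 0.99% + 1.9631 × 8.86% = 18.38%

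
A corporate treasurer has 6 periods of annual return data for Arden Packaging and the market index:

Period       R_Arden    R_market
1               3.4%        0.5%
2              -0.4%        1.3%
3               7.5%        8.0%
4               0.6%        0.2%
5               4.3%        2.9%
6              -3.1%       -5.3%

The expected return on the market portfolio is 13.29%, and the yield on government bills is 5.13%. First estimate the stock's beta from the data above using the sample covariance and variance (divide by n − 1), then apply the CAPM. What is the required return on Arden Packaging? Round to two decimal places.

Mean R_i = (3.4 − 0.4 + 7.5 + 0.6 + 4.3 − 3.1) / 6 = 2.0500%
Mean R_m = (0.5 + 1.3 + 8.0 + 0.2 + 2.9 − 5.3) / 6 = 1.2667%
Σ(R_i − R̄_i)(R_m − R̄_m) = 74.6200  ⇒  Cov = 74.6200 / 5 = 14.9240
Σ(R_m − R̄_m)² = 92.8533  ⇒  Var(R_m) = 92.8533 / 5 = 18.5707
β = Cov / Var(R_m) = 14.9240 / 18.5707 = 0.8036
MRP = 13.29% − 5.13% = 8.16%
E(R) = R_f + β × MRP = 5.13% + 0.8036 × 8.16% = 11.69%

11.69%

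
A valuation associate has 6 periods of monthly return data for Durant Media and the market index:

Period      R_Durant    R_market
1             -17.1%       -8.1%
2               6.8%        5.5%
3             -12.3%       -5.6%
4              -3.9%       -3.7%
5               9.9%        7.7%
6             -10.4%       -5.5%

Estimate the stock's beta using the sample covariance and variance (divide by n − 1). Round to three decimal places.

1.625

Mean R_i = (-17.1 + 6.8 − 12.3 − 3.9 + 9.9 − 10.4) / 6 = -4.5000%
Mean R_m = (-8.1 + 5.5 − 5.6 − 3.7 + 7.7 − 5.5) / 6 = -1.6167%
Σ(R_i − R̄_i)(R_m − R̄_m) = 349.0000  ⇒  Cov = 349.0000 / 5 = 69.8000
Σ(R_m − R̄_m)² = 214.7683  ⇒  Var(R_m) = 214.7683 / 5 = 42.9537
β = Cov / Var(R_m) = 69.8000 / 42.9537 = 1.6250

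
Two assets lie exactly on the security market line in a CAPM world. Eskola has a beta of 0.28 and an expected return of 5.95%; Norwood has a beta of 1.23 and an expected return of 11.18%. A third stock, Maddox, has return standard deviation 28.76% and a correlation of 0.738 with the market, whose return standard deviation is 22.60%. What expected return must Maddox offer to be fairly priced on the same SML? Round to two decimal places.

MRP = (11.18% − 5.95%) / (1.23 − 0.28) = 5.5053%
R_f = 5.95% − 0.28 × 5.5053% = 4.4085%
β_Maddox = ρ·σ_i/σ_m = 0.738 × 28.76 / 22.60 = 0.9392
E(R_Maddox) = R_f + β × MRP = 4.4085% + 0.9392 × 5.5053% = 9.58%

9.58%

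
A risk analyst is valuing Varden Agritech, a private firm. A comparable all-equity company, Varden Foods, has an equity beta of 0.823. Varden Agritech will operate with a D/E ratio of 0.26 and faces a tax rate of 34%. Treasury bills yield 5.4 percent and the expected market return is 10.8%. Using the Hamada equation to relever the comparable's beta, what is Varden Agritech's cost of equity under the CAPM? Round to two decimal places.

β_L = β_U × [1 + (1 − t)(D/E)] = 0.823 × [1 + (1 − 0.34) × 0.26]
    = 0.823 × [1 + 0.66 × 0.26] = 0.823 × 1.1716 = 0.9642
MRP = 10.8% − 5.4% = 5.40%
E(R) = R_f + β_L × MRP = 5.4% + 0.9642 × 5.4% = 10.61%

10.61%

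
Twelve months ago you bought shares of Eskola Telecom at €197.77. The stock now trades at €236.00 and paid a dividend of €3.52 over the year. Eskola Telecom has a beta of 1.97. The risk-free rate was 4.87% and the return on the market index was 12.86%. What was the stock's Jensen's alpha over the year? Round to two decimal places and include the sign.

+0.50%

Realised HPR = (P1 + D1 − P0) / P0 = (236.00 + 3.52 − 197.77) / 197.77 = 41.75 / 197.77 = 21.1104%
MRP = 12.86% − 4.87% = 7.99%
CAPM required = R_f + β·MRP = 4.87% + 1.97 × 7.99% = 20.6103%
α = realised − required = 21.1104% − 20.6103% = +0.50%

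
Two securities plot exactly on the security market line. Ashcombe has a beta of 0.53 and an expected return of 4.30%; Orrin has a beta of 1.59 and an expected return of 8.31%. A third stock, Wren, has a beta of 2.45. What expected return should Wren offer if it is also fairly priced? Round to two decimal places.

11.56%

MRP (SML slope) = (8.31% − 4.30%) / (1.59 − 0.53) = 4.01% / 1.06 = 3.7830%
R_f (intercept) = 4.30% − 0.53 × 3.7830% = 2.2950%
E(R_Wren) = R_f + β × MRP = 2.2950% + 2.45 × 3.7830% = 11.56%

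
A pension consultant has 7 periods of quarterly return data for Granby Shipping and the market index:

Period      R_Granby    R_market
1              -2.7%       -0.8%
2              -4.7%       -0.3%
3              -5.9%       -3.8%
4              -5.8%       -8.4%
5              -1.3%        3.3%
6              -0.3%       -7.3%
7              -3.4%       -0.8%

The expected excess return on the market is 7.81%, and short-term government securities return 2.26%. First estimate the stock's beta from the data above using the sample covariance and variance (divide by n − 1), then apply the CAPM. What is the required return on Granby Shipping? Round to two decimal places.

Mean R_i = (-2.7 − 4.7 − 5.9 − 5.8 − 1.3 − 0.3 − 3.4) / 7 = -3.4429%
Mean R_m = (-0.8 − 0.3 − 3.8 − 8.4 + 3.3 − 7.3 − 0.8) / 7 = -2.5857%
Σ(R_i − R̄_i)(R_m − R̄_m) = 13.0143  ⇒  Cov = 13.0143 / 6 = 2.1691
Σ(R_m − R̄_m)² = 103.7486  ⇒  Var(R_m) = 103.7486 / 6 = 17.2914
β = Cov / Var(R_m) = 2.1691 / 17.2914 = 0.1254
E(R) = R_f + β × MRP = 2.26% + 0.1254 × 7.81% = 3.24%

3.24%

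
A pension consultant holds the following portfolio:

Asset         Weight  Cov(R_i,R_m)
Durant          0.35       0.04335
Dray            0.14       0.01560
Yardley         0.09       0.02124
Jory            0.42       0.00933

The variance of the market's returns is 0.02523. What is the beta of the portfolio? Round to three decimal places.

0.919

β_Durant = 0.04335 / 0.02523 = 1.7182
β_Dray = 0.01560 / 0.02523 = 0.6183
β_Yardley = 0.02124 / 0.02523 = 0.8419
β_Jory = 0.00933 / 0.02523 = 0.3698
β_P = Σ w_i β_i = 0.35×1.7182 + 0.14×0.6183 + 0.09×0.8419 + 0.42×0.3698 = 0.9190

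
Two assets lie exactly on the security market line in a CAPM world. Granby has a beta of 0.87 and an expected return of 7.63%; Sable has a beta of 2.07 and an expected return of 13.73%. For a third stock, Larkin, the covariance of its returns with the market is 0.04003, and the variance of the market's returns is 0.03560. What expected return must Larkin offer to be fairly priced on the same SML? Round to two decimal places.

8.92%

MRP = (13.73% − 7.63%) / (2.07 − 0.87) = 5.0833%
R_f = 7.63% − 0.87 × 5.0833% = 3.2075%
β_Larkin = Cov / Var(R_m) = 0.04003 / 0.03560 = 1.1244
E(R_Larkin) = R_f + β × MRP = 3.2075% + 1.1244 × 5.0833% = 8.92%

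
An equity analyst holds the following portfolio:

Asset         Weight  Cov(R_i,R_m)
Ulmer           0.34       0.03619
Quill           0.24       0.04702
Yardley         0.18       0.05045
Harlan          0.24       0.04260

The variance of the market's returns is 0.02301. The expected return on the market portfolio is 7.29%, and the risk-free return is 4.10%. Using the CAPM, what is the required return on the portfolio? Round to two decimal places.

10.05%

β_Ulmer = 0.03619 / 0.02301 = 1.5728
β_Quill = 0.04702 / 0.02301 = 2.0435
β_Yardley = 0.05045 / 0.02301 = 2.1925
β_Harlan = 0.04260 / 0.02301 = 1.8514
β_P = Σ w_i β_i = 0.34×1.5728 + 0.24×2.0435 + 0.18×2.1925 + 0.24×1.8514 = 1.8642
MRP = 7.29% − 4.10% = 3.19%
E(R_P) = R_f + β_P × MRP = 4.10% + 1.8642 × 3.19% = 10.05%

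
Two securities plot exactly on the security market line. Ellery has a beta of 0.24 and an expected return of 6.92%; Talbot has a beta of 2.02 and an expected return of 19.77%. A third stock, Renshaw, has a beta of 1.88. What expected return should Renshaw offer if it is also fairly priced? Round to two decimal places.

MRP (SML slope) = (19.77% − 6.92%) / (2.02 − 0.24) = 12.85% / 1.78 = 7.2191%
R_f (intercept) = 6.92% − 0.24 × 7.2191% = 5.1874%
E(R_Renshaw) = R_f + β × MRP = 5.1874% + 1.88 × 7.2191% = 18.76%

18.76%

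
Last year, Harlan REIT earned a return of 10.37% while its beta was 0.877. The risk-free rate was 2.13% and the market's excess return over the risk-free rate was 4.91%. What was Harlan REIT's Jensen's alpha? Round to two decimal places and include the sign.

CAPM benchmark = R_f + β(R_m − R_f) = 2.13% + 0.877 × 4.91% = 6.43607%
α = actual − benchmark = 10.37% − 6.43607% = +3.93%

+3.93%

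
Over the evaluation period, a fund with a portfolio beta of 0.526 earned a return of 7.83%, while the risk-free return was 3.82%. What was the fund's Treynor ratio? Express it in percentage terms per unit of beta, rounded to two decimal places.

7.62%

Treynor = (R_P − R_f) / β_P = (7.83% − 3.82%) / 0.5260 = 4.01% / 0.5260 = 7.62%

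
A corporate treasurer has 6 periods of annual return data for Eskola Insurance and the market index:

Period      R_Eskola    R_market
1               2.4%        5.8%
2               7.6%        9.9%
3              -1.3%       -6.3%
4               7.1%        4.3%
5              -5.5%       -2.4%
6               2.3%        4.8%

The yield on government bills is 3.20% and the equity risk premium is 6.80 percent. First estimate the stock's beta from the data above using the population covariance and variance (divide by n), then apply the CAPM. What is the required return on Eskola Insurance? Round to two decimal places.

7.79%

Mean R_i = (2.4 + 7.6 − 1.3 + 7.1 − 5.5 + 2.3) / 6 = 2.1000%
Mean R_m = (5.8 + 9.9 − 6.3 + 4.3 − 2.4 + 4.8) / 6 = 2.6833%
Σ(R_i − R̄_i)(R_m − R̄_m) = 118.3100  ⇒  Cov = 118.3100 / 6 = 19.7183
Σ(R_m − R̄_m)² = 175.4283  ⇒  Var(R_m) = 175.4283 / 6 = 29.2381
β = Cov / Var(R_m) = 19.7183 / 29.2381 = 0.6744
E(R) = R_f + β × MRP = 3.20% + 0.6744 × 6.80% = 7.79%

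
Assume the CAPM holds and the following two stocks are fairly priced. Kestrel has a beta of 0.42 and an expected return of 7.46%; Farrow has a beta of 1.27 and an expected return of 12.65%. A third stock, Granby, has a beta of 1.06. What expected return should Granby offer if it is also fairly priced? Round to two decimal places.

11.37%

MRP (SML slope) = (12.65% − 7.46%) / (1.27 − 0.42) = 5.19% / 0.85 = 6.1059%
R_f (intercept) = 7.46% − 0.42 × 6.1059% = 4.8955%
E(R_Granby) = R_f + β × MRP = 4.8955% + 1.06 × 6.1059% = 11.37%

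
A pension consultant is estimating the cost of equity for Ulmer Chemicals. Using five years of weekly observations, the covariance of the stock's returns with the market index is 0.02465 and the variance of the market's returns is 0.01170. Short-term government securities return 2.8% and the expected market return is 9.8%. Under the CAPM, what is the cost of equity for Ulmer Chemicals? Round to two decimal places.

β = Cov(R_i, R_m) / Var(R_m) = 0.02465 / 0.01170 = 2.1068
MRP = 9.8% − 2.8% = 7.00%
E(R) = R_f + β × MRP = 2.8% + 2.1068 × 7.0% = 17.55%

17.55%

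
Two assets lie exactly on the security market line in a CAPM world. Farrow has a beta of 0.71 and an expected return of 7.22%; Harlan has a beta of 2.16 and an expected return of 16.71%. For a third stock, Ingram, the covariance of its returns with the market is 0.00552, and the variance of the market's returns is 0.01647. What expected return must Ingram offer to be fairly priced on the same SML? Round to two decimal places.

4.77%

MRP = (16.71% − 7.22%) / (2.16 − 0.71) = 6.5448%
R_f = 7.22% − 0.71 × 6.5448% = 2.5732%
β_Ingram = Cov / Var(R_m) = 0.00552 / 0.01647 = 0.3352
E(R_Ingram) = R_f + β × MRP = 2.5732% + 0.3352 × 6.5448% = 4.77%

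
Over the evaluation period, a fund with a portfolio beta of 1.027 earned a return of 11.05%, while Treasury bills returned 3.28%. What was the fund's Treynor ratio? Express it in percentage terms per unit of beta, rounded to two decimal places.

Treynor = (R_P − R_f) / β_P = (11.05% − 3.28%) / 1.0270 = 7.77% / 1.0270 = 7.57%

7.57%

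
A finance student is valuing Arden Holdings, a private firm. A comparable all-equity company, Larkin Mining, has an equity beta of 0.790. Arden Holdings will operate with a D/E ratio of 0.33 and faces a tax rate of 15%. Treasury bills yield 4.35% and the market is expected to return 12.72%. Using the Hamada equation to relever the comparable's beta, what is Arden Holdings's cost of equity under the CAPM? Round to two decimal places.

β_L = β_U × [1 + (1 − t)(D/E)] = 0.790 × [1 + (1 − 0.15) × 0.33]
    = 0.790 × [1 + 0.85 × 0.33] = 0.790 × 1.2805 = 1.0116
MRP = 12.72% − 4.35% = 8.37%
E(R) = R_f + β_L × MRP = 4.35% + 1.0116 × 8.37% = 12.82%

12.82%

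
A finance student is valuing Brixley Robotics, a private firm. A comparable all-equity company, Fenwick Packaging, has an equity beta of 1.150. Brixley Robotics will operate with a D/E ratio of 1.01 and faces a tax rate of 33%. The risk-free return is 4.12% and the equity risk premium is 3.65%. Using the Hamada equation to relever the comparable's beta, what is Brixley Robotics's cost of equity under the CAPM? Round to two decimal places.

β_L = β_U × [1 + (1 − t)(D/E)] = 1.150 × [1 + (1 − 0.33) × 1.01]
    = 1.150 × [1 + 0.67 × 1.01] = 1.150 × 1.6767 = 1.9282
E(R) = R_f + β_L × MRP = 4.12% + 1.9282 × 3.65% = 11.16%

11.16%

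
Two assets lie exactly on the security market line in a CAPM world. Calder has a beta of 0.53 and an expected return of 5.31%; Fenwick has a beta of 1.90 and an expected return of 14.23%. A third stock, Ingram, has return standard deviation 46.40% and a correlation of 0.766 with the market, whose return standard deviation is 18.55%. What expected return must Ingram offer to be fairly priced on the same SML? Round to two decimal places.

14.33%

MRP = (14.23% − 5.31%) / (1.90 − 0.53) = 6.5109%
R_f = 5.31% − 0.53 × 6.5109% = 1.8592%
β_Ingram = ρ·σ_i/σ_m = 0.766 × 46.40 / 18.55 = 1.9160
E(R_Ingram) = R_f + β × MRP = 1.8592% + 1.9160 × 6.5109% = 14.33%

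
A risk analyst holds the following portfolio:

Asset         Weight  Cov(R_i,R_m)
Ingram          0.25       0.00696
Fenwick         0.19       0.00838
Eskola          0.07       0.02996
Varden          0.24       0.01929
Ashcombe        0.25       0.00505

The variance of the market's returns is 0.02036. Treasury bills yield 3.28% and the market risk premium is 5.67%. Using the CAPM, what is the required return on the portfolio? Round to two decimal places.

β_Ingram = 0.00696 / 0.02036 = 0.3418
β_Fenwick = 0.00838 / 0.02036 = 0.4116
β_Eskola = 0.02996 / 0.02036 = 1.4715
β_Varden = 0.01929 / 0.02036 = 0.9474
β_Ashcombe = 0.00505 / 0.02036 = 0.2480
β_P = Σ w_i β_i = 0.25×0.3418 + 0.19×0.4116 + 0.07×1.4715 + 0.24×0.9474 + 0.25×0.2480 = 0.5560
E(R_P) = R_f + β_P × MRP = 3.28% + 0.5560 × 5.67% = 6.43%

6.43%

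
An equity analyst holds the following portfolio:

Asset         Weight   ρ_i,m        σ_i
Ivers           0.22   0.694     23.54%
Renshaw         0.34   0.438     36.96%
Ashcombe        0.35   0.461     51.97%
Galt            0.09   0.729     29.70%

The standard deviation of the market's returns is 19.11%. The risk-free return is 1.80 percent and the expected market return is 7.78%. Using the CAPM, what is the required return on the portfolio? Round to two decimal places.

7.88%

β_Ivers = 0.694 × 23.54% / 19.11% = 0.8549
β_Renshaw = 0.438 × 36.96% / 19.11% = 0.8471
β_Ashcombe = 0.461 × 51.97% / 19.11% = 1.2537
β_Galt = 0.729 × 29.70% / 19.11% = 1.1330
β_P = Σ w_i β_i = 0.22×0.8549 + 0.34×0.8471 + 0.35×1.2537 + 0.09×1.1330 = 1.0169
MRP = 7.78% − 1.80% = 5.98%
E(R_P) = R_f + β_P × MRP = 1.80% + 1.0169 × 5.98% = 7.88%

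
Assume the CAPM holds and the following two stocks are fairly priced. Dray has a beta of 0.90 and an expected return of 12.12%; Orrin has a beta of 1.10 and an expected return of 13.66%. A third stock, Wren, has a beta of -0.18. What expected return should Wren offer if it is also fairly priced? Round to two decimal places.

MRP (SML slope) = (13.66% − 12.12%) / (1.10 − 0.90) = 1.54% / 0.20 = 7.7000%
R_f (intercept) = 12.12% − 0.90 × 7.7000% = 5.1900%
E(R_Wren) = R_f + β × MRP = 5.1900% + -0.18 × 7.7000% = 3.80%

3.80%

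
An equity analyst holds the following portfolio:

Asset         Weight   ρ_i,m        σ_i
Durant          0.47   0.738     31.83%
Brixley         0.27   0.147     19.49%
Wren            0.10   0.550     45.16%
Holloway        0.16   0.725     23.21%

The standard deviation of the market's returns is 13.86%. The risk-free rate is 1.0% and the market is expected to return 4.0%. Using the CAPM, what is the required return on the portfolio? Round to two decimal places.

4.68%

β_Durant = 0.738 × 31.83% / 13.86% = 1.6948
β_Brixley = 0.147 × 19.49% / 13.86% = 0.2067
β_Wren = 0.550 × 45.16% / 13.86% = 1.7921
β_Holloway = 0.725 × 23.21% / 13.86% = 1.2141
β_P = Σ w_i β_i = 0.47×1.6948 + 0.27×0.2067 + 0.10×1.7921 + 0.16×1.2141 = 1.2258
MRP = 4.0% − 1.0% = 3.00%
E(R_P) = R_f + β_P × MRP = 1.0% + 1.2258 × 3.0% = 4.68%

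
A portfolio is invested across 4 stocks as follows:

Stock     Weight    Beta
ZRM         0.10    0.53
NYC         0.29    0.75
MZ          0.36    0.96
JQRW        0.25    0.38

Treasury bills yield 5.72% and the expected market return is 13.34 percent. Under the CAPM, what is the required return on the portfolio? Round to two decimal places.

β_P = Σ w_i β_i = 0.10×0.53 + 0.29×0.75 + 0.36×0.96 + 0.25×0.38 = 0.7111
MRP = 13.34% − 5.72% = 7.62%
E(R_P) = R_f + β_P × MRP = 5.72% + 0.7111 × 7.62% = 11.14%

11.14%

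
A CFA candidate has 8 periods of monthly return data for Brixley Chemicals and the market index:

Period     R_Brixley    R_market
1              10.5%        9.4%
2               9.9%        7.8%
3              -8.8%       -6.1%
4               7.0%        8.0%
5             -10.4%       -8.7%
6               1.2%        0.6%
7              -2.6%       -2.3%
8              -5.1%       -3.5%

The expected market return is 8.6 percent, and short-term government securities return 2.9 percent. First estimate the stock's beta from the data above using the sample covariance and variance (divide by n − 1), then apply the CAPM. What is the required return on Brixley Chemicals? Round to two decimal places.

9.59%

Mean R_i = (10.5 + 9.9 − 8.8 + 7.0 − 10.4 + 1.2 − 2.6 − 5.1) / 8 = 0.2125%
Mean R_m = (9.4 + 7.8 − 6.1 + 8.0 − 8.7 + 0.6 − 2.3 − 3.5) / 8 = 0.6500%
Σ(R_i − R̄_i)(R_m − R̄_m) = 399.5250  ⇒  Cov = 399.5250 / 7 = 57.0750
Σ(R_m − R̄_m)² = 340.6200  ⇒  Var(R_m) = 340.6200 / 7 = 48.6600
β = Cov / Var(R_m) = 57.0750 / 48.6600 = 1.1729
MRP = 8.6% − 2.9% = 5.70%
E(R) = R_f + β × MRP = 2.9% + 1.1729 × 5.7% = 9.59%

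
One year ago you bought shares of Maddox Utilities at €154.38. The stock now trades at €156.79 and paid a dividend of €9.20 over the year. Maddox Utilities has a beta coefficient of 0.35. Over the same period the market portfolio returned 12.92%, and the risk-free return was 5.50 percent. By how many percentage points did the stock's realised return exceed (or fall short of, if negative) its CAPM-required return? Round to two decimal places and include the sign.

-0.58%

Realised HPR = (P1 + D1 − P0) / P0 = (156.79 + 9.20 − 154.38) / 154.38 = 11.61 / 154.38 = 7.5204%
MRP = 12.92% − 5.50% = 7.42%
CAPM required = R_f + β·MRP = 5.50% + 0.35 × 7.42% = 8.0970%
α = realised − required = 7.5204% − 8.0970% = -0.58%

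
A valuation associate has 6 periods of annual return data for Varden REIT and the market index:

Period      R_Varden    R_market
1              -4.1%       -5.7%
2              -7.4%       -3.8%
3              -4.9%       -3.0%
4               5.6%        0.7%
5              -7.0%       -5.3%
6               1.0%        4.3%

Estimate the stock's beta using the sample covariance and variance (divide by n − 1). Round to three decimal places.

Mean R_i = (-4.1 − 7.4 − 4.9 + 5.6 − 7.0 + 1.0) / 6 = -2.8000%
Mean R_m = (-5.7 − 3.8 − 3.0 + 0.7 − 5.3 + 4.3) / 6 = -2.1333%
Σ(R_i − R̄_i)(R_m − R̄_m) = 75.6700  ⇒  Cov = 75.6700 / 5 = 15.1340
Σ(R_m − R̄_m)² = 75.6933  ⇒  Var(R_m) = 75.6933 / 5 = 15.1387
β = Cov / Var(R_m) = 15.1340 / 15.1387 = 0.9997

1.000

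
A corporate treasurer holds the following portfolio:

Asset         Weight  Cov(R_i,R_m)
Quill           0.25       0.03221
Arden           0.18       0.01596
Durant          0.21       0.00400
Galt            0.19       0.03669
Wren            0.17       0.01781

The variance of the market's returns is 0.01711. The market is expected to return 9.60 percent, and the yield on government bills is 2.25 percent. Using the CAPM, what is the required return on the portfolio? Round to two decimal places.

β_Quill = 0.03221 / 0.01711 = 1.8825
β_Arden = 0.01596 / 0.01711 = 0.9328
β_Durant = 0.00400 / 0.01711 = 0.2338
β_Galt = 0.03669 / 0.01711 = 2.1444
β_Wren = 0.01781 / 0.01711 = 1.0409
β_P = Σ w_i β_i = 0.25×1.8825 + 0.18×0.9328 + 0.21×0.2338 + 0.19×2.1444 + 0.17×1.0409 = 1.2720
MRP = 9.60% − 2.25% = 7.35%
E(R_P) = R_f + β_P × MRP = 2.25% + 1.2720 × 7.35% = 11.60%

11.60%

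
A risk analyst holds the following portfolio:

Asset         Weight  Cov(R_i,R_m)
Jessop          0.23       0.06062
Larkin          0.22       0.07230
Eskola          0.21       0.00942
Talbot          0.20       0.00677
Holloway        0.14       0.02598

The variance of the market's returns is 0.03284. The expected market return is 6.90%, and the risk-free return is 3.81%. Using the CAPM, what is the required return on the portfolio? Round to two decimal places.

7.27%

β_Jessop = 0.06062 / 0.03284 = 1.8459
β_Larkin = 0.07230 / 0.03284 = 2.2016
β_Eskola = 0.00942 / 0.03284 = 0.2868
β_Talbot = 0.00677 / 0.03284 = 0.2062
β_Holloway = 0.02598 / 0.03284 = 0.7911
β_P = Σ w_i β_i = 0.23×1.8459 + 0.22×2.2016 + 0.21×0.2868 + 0.20×0.2062 + 0.14×0.7911 = 1.1211
MRP = 6.90% − 3.81% = 3.09%
E(R_P) = R_f + β_P × MRP = 3.81% + 1.1211 × 3.09% = 7.27%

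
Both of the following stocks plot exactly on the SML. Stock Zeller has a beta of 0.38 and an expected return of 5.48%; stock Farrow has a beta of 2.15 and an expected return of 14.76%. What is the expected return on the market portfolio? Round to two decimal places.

Both satisfy E(R) = R_f + β·MRP, so the slope of the SML is
MRP = (14.76% − 5.48%) / (2.15 − 0.38) = 9.28% / 1.77 = 5.2429%
R_f = E(R_Zeller) − β_Zeller·MRP = 5.48% − 0.38 × 5.2429% = 3.4877%
E(R_m) = R_f + MRP = 3.4877% + 5.2429% = 8.73%

8.73%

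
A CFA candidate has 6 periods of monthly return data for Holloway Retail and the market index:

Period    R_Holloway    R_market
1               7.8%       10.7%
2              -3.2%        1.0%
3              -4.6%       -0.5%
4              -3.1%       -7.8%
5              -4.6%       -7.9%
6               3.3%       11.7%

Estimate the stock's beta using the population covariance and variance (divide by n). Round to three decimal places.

0.509

Mean R_i = (7.8 − 3.2 − 4.6 − 3.1 − 4.6 + 3.3) / 6 = -0.7333%
Mean R_m = (10.7 + 1.0 − 0.5 − 7.8 − 7.9 + 11.7) / 6 = 1.2000%
Σ(R_i − R̄_i)(R_m − R̄_m) = 186.9700  ⇒  Cov = 186.9700 / 6 = 31.1617
Σ(R_m − R̄_m)² = 367.2400  ⇒  Var(R_m) = 367.2400 / 6 = 61.2067
β = Cov / Var(R_m) = 31.1617 / 61.2067 = 0.5091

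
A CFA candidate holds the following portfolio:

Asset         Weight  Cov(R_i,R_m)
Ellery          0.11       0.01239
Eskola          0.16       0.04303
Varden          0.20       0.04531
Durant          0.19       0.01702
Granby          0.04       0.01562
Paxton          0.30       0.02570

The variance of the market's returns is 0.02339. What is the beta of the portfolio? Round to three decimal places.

1.235

β_Ellery = 0.01239 / 0.02339 = 0.5297
β_Eskola = 0.04303 / 0.02339 = 1.8397
β_Varden = 0.04531 / 0.02339 = 1.9372
β_Durant = 0.01702 / 0.02339 = 0.7277
β_Granby = 0.01562 / 0.02339 = 0.6678
β_Paxton = 0.02570 / 0.02339 = 1.0988
β_P = Σ w_i β_i = 0.11×0.5297 + 0.16×1.8397 + 0.20×1.9372 + 0.19×0.7277 + 0.04×0.6678 + 0.30×1.0988 = 1.2347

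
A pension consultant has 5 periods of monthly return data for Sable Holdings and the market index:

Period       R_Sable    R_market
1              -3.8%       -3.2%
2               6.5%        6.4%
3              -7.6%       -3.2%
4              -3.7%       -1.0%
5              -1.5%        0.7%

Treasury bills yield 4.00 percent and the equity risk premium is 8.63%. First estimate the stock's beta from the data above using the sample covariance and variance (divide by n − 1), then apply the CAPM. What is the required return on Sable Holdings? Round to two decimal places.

14.99%

Mean R_i = (-3.8 + 6.5 − 7.6 − 3.7 − 1.5) / 5 = -2.0200%
Mean R_m = (-3.2 + 6.4 − 3.2 − 1.0 + 0.7) / 5 = -0.0600%
Σ(R_i − R̄_i)(R_m − R̄_m) = 80.1240  ⇒  Cov = 80.1240 / 4 = 20.0310
Σ(R_m − R̄_m)² = 62.9120  ⇒  Var(R_m) = 62.9120 / 4 = 15.7280
β = Cov / Var(R_m) = 20.0310 / 15.7280 = 1.2736
E(R) = R_f + β × MRP = 4.00% + 1.2736 × 8.63% = 14.99%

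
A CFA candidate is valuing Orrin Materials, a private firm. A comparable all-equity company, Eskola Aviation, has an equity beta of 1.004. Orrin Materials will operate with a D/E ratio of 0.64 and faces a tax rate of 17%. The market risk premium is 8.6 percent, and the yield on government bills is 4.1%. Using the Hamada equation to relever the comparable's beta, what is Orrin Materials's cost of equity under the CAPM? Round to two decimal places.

β_L = β_U × [1 + (1 − t)(D/E)] = 1.004 × [1 + (1 − 0.17) × 0.64]
    = 1.004 × [1 + 0.83 × 0.64] = 1.004 × 1.5312 = 1.5373
E(R) = R_f + β_L × MRP = 4.1% + 1.5373 × 8.6% = 17.32%

17.32%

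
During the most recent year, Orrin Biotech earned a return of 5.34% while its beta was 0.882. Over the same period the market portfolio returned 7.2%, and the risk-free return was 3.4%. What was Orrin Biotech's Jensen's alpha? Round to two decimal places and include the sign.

Market excess return = 7.2% − 3.4% = 3.80%
CAPM benchmark = R_f + β(R_m − R_f) = 3.4% + 0.882 × 3.8% = 6.7516%
α = actual − benchmark = 5.34% − 6.7516% = -1.41%

-1.41%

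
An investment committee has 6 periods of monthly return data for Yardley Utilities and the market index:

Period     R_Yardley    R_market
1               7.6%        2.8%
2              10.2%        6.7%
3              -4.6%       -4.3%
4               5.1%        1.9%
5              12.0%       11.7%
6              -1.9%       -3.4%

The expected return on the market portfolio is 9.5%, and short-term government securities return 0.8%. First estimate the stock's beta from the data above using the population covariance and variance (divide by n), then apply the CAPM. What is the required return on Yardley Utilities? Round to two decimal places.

9.94%

Mean R_i = (7.6 + 10.2 − 4.6 + 5.1 + 12.0 − 1.9) / 6 = 4.7333%
Mean R_m = (2.8 + 6.7 − 4.3 + 1.9 + 11.7 − 3.4) / 6 = 2.5667%
Σ(R_i − R̄_i)(R_m − R̄_m) = 193.0567  ⇒  Cov = 193.0567 / 6 = 32.1761
Σ(R_m − R̄_m)² = 183.7533  ⇒  Var(R_m) = 183.7533 / 6 = 30.6256
β = Cov / Var(R_m) = 32.1761 / 30.6256 = 1.0506
MRP = 9.5% − 0.8% = 8.70%
E(R) = R_f + β × MRP = 0.8% + 1.0506 × 8.7% = 9.94%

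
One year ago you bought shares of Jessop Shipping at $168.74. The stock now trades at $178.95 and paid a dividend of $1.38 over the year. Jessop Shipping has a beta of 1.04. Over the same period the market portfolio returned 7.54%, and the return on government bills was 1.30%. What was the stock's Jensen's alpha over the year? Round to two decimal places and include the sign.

Realised HPR = (P1 + D1 − P0) / P0 = (178.95 + 1.38 − 168.74) / 168.74 = 11.59 / 168.74 = 6.8686%
MRP = 7.54% − 1.30% = 6.24%
CAPM required = R_f + β·MRP = 1.30% + 1.04 × 6.24% = 7.7896%
α = realised − required = 6.8686% − 7.7896% = -0.92%

-0.92%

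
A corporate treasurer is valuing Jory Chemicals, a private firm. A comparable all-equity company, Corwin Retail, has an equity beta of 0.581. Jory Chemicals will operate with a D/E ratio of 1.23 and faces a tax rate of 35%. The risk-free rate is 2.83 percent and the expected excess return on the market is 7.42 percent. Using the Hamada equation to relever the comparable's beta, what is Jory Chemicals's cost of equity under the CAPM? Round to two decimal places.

10.59%

β_L = β_U × [1 + (1 − t)(D/E)] = 0.581 × [1 + (1 − 0.35) × 1.23]
    = 0.581 × [1 + 0.65 × 1.23] = 0.581 × 1.7995 = 1.0455
E(R) = R_f + β_L × MRP = 2.83% + 1.0455 × 7.42% = 10.59%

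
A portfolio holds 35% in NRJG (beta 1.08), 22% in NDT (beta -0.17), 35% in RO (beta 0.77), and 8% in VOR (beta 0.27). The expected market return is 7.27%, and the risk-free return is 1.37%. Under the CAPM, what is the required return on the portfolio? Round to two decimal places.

5.10%

β_P = Σ w_i β_i = 0.35×1.08 + 0.22×-0.17 + 0.35×0.77 + 0.08×0.27 = 0.6317
MRP = 7.27% − 1.37% = 5.90%
E(R_P) = R_f + β_P × MRP = 1.37% + 0.6317 × 5.90% = 5.10%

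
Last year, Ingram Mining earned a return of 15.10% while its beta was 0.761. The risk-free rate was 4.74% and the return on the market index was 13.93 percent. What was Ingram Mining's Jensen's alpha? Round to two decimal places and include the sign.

Market excess return = 13.93% − 4.74% = 9.19%
CAPM benchmark = R_f + β(R_m − R_f) = 4.74% + 0.761 × 9.19% = 11.73359%
α = actual − benchmark = 15.10% − 11.73359% = +3.37%

+3.37%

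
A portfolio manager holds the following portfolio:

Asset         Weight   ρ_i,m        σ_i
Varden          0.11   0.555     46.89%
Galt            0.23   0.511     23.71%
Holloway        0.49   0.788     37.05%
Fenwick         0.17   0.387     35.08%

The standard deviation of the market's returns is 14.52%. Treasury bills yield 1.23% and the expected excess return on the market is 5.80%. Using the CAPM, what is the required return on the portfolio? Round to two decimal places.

10.12%

β_Varden = 0.555 × 46.89% / 14.52% = 1.7923
β_Galt = 0.511 × 23.71% / 14.52% = 0.8344
β_Holloway = 0.788 × 37.05% / 14.52% = 2.0107
β_Fenwick = 0.387 × 35.08% / 14.52% = 0.9350
β_P = Σ w_i β_i = 0.11×1.7923 + 0.23×0.8344 + 0.49×2.0107 + 0.17×0.9350 = 1.5333
E(R_P) = R_f + β_P × MRP = 1.23% + 1.5333 × 5.80% = 10.12%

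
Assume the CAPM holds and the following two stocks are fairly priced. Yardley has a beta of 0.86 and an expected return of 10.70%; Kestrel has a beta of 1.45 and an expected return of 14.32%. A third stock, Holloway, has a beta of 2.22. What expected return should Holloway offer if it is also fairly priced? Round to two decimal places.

19.04%

MRP (SML slope) = (14.32% − 10.70%) / (1.45 − 0.86) = 3.62% / 0.59 = 6.1356%
R_f (intercept) = 10.70% − 0.86 × 6.1356% = 5.4234%
E(R_Holloway) = R_f + β × MRP = 5.4234% + 2.22 × 6.1356% = 19.04%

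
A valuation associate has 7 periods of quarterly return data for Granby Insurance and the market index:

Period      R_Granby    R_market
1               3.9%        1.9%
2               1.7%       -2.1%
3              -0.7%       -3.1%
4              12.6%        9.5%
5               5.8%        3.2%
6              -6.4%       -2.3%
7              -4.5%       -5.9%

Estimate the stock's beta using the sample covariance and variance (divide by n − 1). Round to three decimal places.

Mean R_i = (3.9 + 1.7 − 0.7 + 12.6 + 5.8 − 6.4 − 4.5) / 7 = 1.7714%
Mean R_m = (1.9 − 2.1 − 3.1 + 9.5 + 3.2 − 2.3 − 5.9) / 7 = 0.1714%
Σ(R_i − R̄_i)(R_m − R̄_m) = 183.4143  ⇒  Cov = 183.4143 / 6 = 30.5691
Σ(R_m − R̄_m)² = 158.0143  ⇒  Var(R_m) = 158.0143 / 6 = 26.3357
β = Cov / Var(R_m) = 30.5691 / 26.3357 = 1.1607

1.161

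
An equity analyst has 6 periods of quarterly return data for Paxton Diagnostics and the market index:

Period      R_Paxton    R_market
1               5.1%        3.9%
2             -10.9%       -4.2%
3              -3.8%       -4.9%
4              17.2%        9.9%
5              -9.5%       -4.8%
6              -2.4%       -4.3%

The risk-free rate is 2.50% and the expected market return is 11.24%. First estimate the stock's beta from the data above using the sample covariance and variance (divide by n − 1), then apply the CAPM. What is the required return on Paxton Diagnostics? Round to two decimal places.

Mean R_i = (5.1 − 10.9 − 3.8 + 17.2 − 9.5 − 2.4) / 6 = -0.7167%
Mean R_m = (3.9 − 4.2 − 4.9 + 9.9 − 4.8 − 4.3) / 6 = -0.7333%
Σ(R_i − R̄_i)(R_m − R̄_m) = 307.3367  ⇒  Cov = 307.3367 / 5 = 61.4673
Σ(R_m − R̄_m)² = 193.1733  ⇒  Var(R_m) = 193.1733 / 5 = 38.6347
β = Cov / Var(R_m) = 61.4673 / 38.6347 = 1.5910
MRP = 11.24% − 2.50% = 8.74%
E(R) = R_f + β × MRP = 2.50% + 1.5910 × 8.74% = 16.41%

16.41%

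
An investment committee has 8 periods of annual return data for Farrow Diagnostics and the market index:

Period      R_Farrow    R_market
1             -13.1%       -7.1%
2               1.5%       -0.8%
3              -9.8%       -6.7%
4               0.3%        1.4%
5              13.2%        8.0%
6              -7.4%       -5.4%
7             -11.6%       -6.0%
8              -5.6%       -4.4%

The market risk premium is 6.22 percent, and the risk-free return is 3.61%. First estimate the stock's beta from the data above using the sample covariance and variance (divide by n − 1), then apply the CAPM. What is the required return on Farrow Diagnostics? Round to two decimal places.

13.77%

Mean R_i = (-13.1 + 1.5 − 9.8 + 0.3 + 13.2 − 7.4 − 11.6 − 5.6) / 8 = -4.0625%
Mean R_m = (-7.1 − 0.8 − 6.7 + 1.4 + 8.0 − 5.4 − 6.0 − 4.4) / 8 = -2.6250%
Σ(R_i − R̄_i)(R_m − R̄_m) = 312.3775  ⇒  Cov = 312.3775 / 7 = 44.6254
Σ(R_m − R̄_m)² = 191.2950  ⇒  Var(R_m) = 191.2950 / 7 = 27.3279
β = Cov / Var(R_m) = 44.6254 / 27.3279 = 1.6330
E(R) = R_f + β × MRP = 3.61% + 1.6330 × 6.22% = 13.77%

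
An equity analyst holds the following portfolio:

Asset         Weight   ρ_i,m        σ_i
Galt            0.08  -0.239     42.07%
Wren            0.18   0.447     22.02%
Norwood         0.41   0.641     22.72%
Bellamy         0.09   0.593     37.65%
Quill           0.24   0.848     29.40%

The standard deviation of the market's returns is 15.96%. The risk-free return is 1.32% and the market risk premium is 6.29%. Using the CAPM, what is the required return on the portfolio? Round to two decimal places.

β_Galt = -0.239 × 42.07% / 15.96% = -0.6300
β_Wren = 0.447 × 22.02% / 15.96% = 0.6167
β_Norwood = 0.641 × 22.72% / 15.96% = 0.9125
β_Bellamy = 0.593 × 37.65% / 15.96% = 1.3989
β_Quill = 0.848 × 29.40% / 15.96% = 1.5621
β_P = Σ w_i β_i = 0.08×-0.6300 + 0.18×0.6167 + 0.41×0.9125 + 0.09×1.3989 + 0.24×1.5621 = 0.9355
E(R_P) = R_f + β_P × MRP = 1.32% + 0.9355 × 6.29% = 7.20%

7.20%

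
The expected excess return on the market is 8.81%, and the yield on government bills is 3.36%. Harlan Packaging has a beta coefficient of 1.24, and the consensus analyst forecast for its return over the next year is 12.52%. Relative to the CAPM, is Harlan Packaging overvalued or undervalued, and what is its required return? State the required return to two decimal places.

Overvalued; required return 14.28%

Required return = R_f + β·MRP = 3.36% + 1.24 × 8.81% = 14.28%
Forecast 12.52% < required 14.28% → the stock plots below the SML → overvalued.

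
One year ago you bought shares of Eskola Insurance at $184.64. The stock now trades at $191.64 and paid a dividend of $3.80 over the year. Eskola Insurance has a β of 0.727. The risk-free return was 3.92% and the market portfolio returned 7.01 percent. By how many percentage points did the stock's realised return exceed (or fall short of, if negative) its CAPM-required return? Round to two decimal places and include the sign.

Realised HPR = (P1 + D1 − P0) / P0 = (191.64 + 3.80 − 184.64) / 184.64 = 10.80 / 184.64 = 5.8492%
MRP = 7.01% − 3.92% = 3.09%
CAPM required = R_f + β·MRP = 3.92% + 0.727 × 3.09% = 6.16643%
α = realised − required = 5.8492% − 6.16643% = -0.32%

-0.32%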